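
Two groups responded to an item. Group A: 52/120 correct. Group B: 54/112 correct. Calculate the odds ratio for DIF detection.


Odds_A = 52/68 = 0.7647
Odds_B = 54/58 = 0.931
OR = Odds_A / Odds_B = 0.7647 / 0.931
Exactly, OR = (52 * 58) / (68 * 54) = 3016 / 3672
OR = 0.8214

0.8214


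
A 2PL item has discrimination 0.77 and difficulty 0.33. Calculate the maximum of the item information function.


For 2PL, max info at theta = b = 0.33
I_max = a^2 / 4 = 0.77^2 / 4
= 0.5929 / 4
I_max = 0.1482

0.1482


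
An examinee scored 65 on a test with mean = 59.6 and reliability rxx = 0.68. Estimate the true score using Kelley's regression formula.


T_est = rxx * X + (1 - rxx) * mean
T_est = 0.68 * 65 + 0.32 * 59.6
T_est = 44.2 + 19.072
T_est = 63.272

63.272


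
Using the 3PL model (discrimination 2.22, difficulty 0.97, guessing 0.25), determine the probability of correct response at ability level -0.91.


logit = 2.22*(-0.91 - 0.97) = -4.1736
P* = 1/(1 + exp(--4.1736)) = 0.0152
P = 0.25 + (1 - 0.25) * 0.0152
P = 0.2614

0.2614


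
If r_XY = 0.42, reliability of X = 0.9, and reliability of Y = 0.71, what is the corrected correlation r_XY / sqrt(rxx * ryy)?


r_corrected = rxy / sqrt(rxx * ryy)
= 0.42 / sqrt(0.9 * 0.71)
= 0.42 / sqrt(0.639)
= 0.42 / 0.799375
r_corrected = 0.5254

0.5254


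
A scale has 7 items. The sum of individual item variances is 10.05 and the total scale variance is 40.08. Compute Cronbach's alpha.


alpha = (k/(k-1)) * (1 - sum(si^2)/s_total^2)
= (7/6) * (1 - 10.05/40.08)
alpha = 0.8741

0.8741


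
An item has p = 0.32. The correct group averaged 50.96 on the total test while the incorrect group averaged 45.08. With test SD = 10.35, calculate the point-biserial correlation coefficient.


q = 1 - p = 0.68
rpb = ((M1 - M0) / SD) * sqrt(p * q)
rpb = ((50.96 - 45.08) / 10.35) * sqrt(0.32 * 0.68)
rpb = 0.265

0.265


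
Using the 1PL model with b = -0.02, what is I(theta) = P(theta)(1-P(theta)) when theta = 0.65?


P = 1/(1+exp(-(0.65--0.02))) = 0.6615
I = P*(1-P) = 0.6615 * 0.3385
I = 0.2239

0.2239


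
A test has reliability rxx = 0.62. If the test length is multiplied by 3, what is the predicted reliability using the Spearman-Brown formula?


r_new = (n * rxx) / (1 + (n-1) * rxx)
r_new = (3 * 0.62) / (1 + 2 * 0.62)
r_new = 1.86 / 2.24
r_new = 0.8304

0.8304


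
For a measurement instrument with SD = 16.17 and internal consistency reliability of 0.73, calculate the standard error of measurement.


SEM = SD * sqrt(1 - rxx)
SEM = 16.17 * sqrt(1 - 0.73)
SEM = 16.17 * sqrt(0.27) = 16.17 * 0.519615
SEM = 8.4022

8.4022


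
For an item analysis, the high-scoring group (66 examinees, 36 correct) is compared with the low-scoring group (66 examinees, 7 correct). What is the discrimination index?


p_upper = 36/66 = 0.5455
p_lower = 7/66 = 0.1061
D = 0.5455 - 0.1061 = 0.4394

0.4394


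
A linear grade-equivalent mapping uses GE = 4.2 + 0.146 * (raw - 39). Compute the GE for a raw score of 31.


raw - median = 31 - 39 = -8
slope * diff = 0.146 * -8 = -1.168
GE = 4.2 + -1.168
GE = 3.032

3.032


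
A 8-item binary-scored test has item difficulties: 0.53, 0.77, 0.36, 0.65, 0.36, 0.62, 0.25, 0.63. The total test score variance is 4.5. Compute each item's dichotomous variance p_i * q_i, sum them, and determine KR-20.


For each item, compute p_i * q_i:
  Item 1: 0.53 * 0.47 = 0.2491
  Item 2: 0.77 * 0.23 = 0.1771
  Item 3: 0.36 * 0.64 = 0.2304
  Item 4: 0.65 * 0.35 = 0.2275
  Item 5: 0.36 * 0.64 = 0.2304
  Item 6: 0.62 * 0.38 = 0.2356
  Item 7: 0.25 * 0.75 = 0.1875
  Item 8: 0.63 * 0.37 = 0.2331
Sum(p_i * q_i) = 0.2491 + 0.1771 + 0.2304 + 0.2275 + 0.2304 + 0.2356 + 0.1875 + 0.2331 = 1.7707
KR-20 = (k/(k-1)) * (1 - Sum(p_i*q_i) / Var_total)
= (8/7) * (1 - 1.7707/4.5)
= 1.1429 * 0.6065
KR-20 = 0.6932

0.6932


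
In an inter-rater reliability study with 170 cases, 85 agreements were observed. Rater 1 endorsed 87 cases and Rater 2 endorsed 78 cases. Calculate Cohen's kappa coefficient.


P_o = 85/170 = 0.5
P_e = (87*78 + 83*92) / 28900 = 0.499031
kappa = (P_o - P_e) / (1 - P_e)
kappa = (0.5 - 0.499031) / (1 - 0.499031)
kappa = 0.0019

0.0019


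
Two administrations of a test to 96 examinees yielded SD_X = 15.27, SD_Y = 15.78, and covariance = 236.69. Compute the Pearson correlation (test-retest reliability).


r = cov(X,Y) / (SD_X * SD_Y)
r = 236.69 / (15.27 * 15.78)
r = 236.69 / 240.9606
r = 0.9823

0.9823


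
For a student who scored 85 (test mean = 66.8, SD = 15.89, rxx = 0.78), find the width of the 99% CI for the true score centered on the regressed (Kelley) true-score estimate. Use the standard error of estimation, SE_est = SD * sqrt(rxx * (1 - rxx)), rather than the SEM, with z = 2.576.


True score estimate = 0.78*85 + 0.22*66.8 = 80.996
SE_est = SD * sqrt(rxx * (1 - rxx)) = 15.89 * sqrt(0.78 * 0.22) = 15.89 * sqrt(0.1716) = 6.582374
CI = T_est +/- z * SE_est, so width = 2 * z * SE_est = 2 * 2.576 * 6.582374
Width = 33.9124

33.9124


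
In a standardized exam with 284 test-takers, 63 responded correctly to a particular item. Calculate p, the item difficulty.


Item difficulty p = number correct / total examinees
p = 63 / 284
p = 0.2218

0.2218


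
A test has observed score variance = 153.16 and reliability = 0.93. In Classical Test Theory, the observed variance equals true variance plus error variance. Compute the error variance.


var_true = rxx * var_obs = 0.93 * 153.16 = 142.4388
var_error = var_obs - var_true
var_error = 153.16 - 142.4388
var_error = 10.7212

10.7212


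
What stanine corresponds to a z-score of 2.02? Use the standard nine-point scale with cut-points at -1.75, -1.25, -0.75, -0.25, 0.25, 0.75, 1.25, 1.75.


Stanine boundaries: [-1.75, -1.25, -0.75, -0.25, 0.25, 0.75, 1.25, 1.75]
z = 2.02
Check each boundary:
  z >= -1.75 -> could be stanine 2
  z >= -1.25 -> could be stanine 3
  z >= -0.75 -> could be stanine 4
  z >= -0.25 -> could be stanine 5
  z >= 0.25 -> could be stanine 6
  z >= 0.75 -> could be stanine 7
  z >= 1.25 -> could be stanine 8
  z >= 1.75 -> could be stanine 9
Highest qualifying boundary gives stanine = 9

9


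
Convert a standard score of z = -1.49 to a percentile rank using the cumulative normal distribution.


CDF(z) = 0.5 * (1 + erf(z/sqrt(2)))
erf(-1.0536) = -0.8638
CDF = 0.0681
Percentile rank = 0.0681 * 100 = 6.81

6.81


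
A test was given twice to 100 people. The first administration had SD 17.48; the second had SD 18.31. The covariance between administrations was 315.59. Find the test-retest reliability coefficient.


r = cov(X,Y) / (SD_X * SD_Y)
r = 315.59 / (17.48 * 18.31)
r = 315.59 / 320.0588
r = 0.986

0.986


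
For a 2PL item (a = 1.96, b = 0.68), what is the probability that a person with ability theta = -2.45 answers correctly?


a*(theta - b) = 1.96 * (-2.45 - 0.68) = -6.1348
exp(--6.1348) = 461.6468
P = 1 / (1 + 461.6468)
P = 0.0022

0.0022


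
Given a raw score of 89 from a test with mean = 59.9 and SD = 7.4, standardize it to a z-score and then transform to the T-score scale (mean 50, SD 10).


z = (X - mean) / SD = (89 - 59.9) / 7.4
z = 29.1 / 7.4
z = 3.9324
T-score = T = 50 + 10z
Carry z at full precision (z = 29.1 / 7.4) into the conversion:
T-score = 50 + 10 * (29.1 / 7.4) = 50 + 291 / 7.4
T-score = 50 + 39.3243
T-score = 89.3243

89.3243


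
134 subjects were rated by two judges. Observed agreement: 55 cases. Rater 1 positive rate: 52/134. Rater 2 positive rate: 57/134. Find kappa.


P_o = 55/134 = 0.410448
P_e = (52*57 + 82*77) / 17956 = 0.516708
kappa = (P_o - P_e) / (1 - P_e)
kappa = (0.410448 - 0.516708) / (1 - 0.516708)
kappa = -0.2199

-0.2199


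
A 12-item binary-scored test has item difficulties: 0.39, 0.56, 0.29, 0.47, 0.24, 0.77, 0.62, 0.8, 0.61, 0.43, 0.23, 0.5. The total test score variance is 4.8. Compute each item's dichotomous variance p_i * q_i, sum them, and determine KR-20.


For each item, compute p_i * q_i:
  Item 1: 0.39 * 0.61 = 0.2379
  Item 2: 0.56 * 0.44 = 0.2464
  Item 3: 0.29 * 0.71 = 0.2059
  Item 4: 0.47 * 0.53 = 0.2491
  Item 5: 0.24 * 0.76 = 0.1824
  Item 6: 0.77 * 0.23 = 0.1771
  Item 7: 0.62 * 0.38 = 0.2356
  Item 8: 0.8 * 0.2 = 0.16
  Item 9: 0.61 * 0.39 = 0.2379
  Item 10: 0.43 * 0.57 = 0.2451
  Item 11: 0.23 * 0.77 = 0.1771
  Item 12: 0.5 * 0.5 = 0.25
Sum(p_i * q_i) = 0.2379 + 0.2464 + 0.2059 + 0.2491 + 0.1824 + 0.1771 + 0.2356 + 0.16 + 0.2379 + 0.2451 + 0.1771 + 0.25 = 2.6045
KR-20 = (k/(k-1)) * (1 - Sum(p_i*q_i) / Var_total)
= (12/11) * (1 - 2.6045/4.8)
= 1.0909 * 0.4574
KR-20 = 0.499

0.499


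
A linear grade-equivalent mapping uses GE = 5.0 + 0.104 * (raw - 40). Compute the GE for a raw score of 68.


raw - median = 68 - 40 = 28
slope * diff = 0.104 * 28 = 2.912
GE = 5.0 + 2.912
GE = 7.912

7.912


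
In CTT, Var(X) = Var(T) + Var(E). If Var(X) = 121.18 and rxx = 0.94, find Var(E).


var_true = rxx * var_obs = 0.94 * 121.18 = 113.9092
var_error = var_obs - var_true
var_error = 121.18 - 113.9092
var_error = 7.2708

7.2708


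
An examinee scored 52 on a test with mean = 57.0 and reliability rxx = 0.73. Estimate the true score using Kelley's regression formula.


T_est = rxx * X + (1 - rxx) * mean
T_est = 0.73 * 52 + 0.27 * 57.0
T_est = 37.96 + 15.39
T_est = 53.35

53.35


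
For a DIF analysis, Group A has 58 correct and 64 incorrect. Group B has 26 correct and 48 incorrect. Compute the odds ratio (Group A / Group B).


Odds_A = 58/64 = 0.9062
Odds_B = 26/48 = 0.5417
OR = Odds_A / Odds_B = 0.9062 / 0.5417
Exactly, OR = (58 * 48) / (64 * 26) = 2784 / 1664
OR = 1.6731

1.6731


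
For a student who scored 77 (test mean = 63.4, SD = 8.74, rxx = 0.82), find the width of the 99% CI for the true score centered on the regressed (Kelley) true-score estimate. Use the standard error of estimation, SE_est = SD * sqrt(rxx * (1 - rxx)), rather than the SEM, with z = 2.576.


True score estimate = 0.82*77 + 0.18*63.4 = 74.552
SE_est = SD * sqrt(rxx * (1 - rxx)) = 8.74 * sqrt(0.82 * 0.18) = 8.74 * sqrt(0.1476) = 3.357798
CI = T_est +/- z * SE_est, so width = 2 * z * SE_est = 2 * 2.576 * 3.357798
Width = 17.2994

17.2994


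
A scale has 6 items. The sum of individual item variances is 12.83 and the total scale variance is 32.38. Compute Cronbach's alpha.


alpha = (k/(k-1)) * (1 - sum(si^2)/s_total^2)
= (6/5) * (1 - 12.83/32.38)
alpha = 0.7245

0.7245


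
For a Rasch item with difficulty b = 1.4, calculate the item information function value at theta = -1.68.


P = 1/(1+exp(-(-1.68-1.4))) = 0.0439
I = P*(1-P) = 0.0439 * 0.9561
I = 0.042

0.042


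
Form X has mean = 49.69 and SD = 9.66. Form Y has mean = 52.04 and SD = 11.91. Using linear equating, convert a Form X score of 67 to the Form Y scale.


slope = SD_Y / SD_X = 11.91 / 9.66 ~ 1.2329
intercept = mean_Y - slope * mean_X = 52.04 - (11.91 / 9.66) * 49.69 ~ -9.2238
Y = slope * X + intercept. To avoid rounding drift from the rounded slope/intercept, evaluate the equivalent form Y = mean_Y + SD_Y * (X - mean_X) / SD_X at full precision:
Y = 52.04 + 11.91 * (67 - 49.69) / 9.66
Y = 52.04 + 11.91 * 17.31 / 9.66
Y = 52.04 + 206.1621 / 9.66
Y = 52.04 + 21.3418
Y = 73.3818

73.3818


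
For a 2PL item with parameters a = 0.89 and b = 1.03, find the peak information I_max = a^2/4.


For 2PL, max info at theta = b = 1.03
I_max = a^2 / 4 = 0.89^2 / 4
= 0.7921 / 4
I_max = 0.198

0.198


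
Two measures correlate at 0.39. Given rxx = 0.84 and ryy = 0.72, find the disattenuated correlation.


r_corrected = rxy / sqrt(rxx * ryy)
= 0.39 / sqrt(0.84 * 0.72)
= 0.39 / sqrt(0.6048)
= 0.39 / 0.777689
r_corrected = 0.5015

0.5015


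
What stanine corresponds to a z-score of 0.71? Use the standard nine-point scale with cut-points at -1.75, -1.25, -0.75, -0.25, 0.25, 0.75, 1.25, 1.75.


Stanine boundaries: [-1.75, -1.25, -0.75, -0.25, 0.25, 0.75, 1.25, 1.75]
z = 0.71
Check each boundary:
  z >= -1.75 -> could be stanine 2
  z >= -1.25 -> could be stanine 3
  z >= -0.75 -> could be stanine 4
  z >= -0.25 -> could be stanine 5
  z >= 0.25 -> could be stanine 6
  z < 0.75
  z < 1.25
  z < 1.75
Highest qualifying boundary gives stanine = 6

6


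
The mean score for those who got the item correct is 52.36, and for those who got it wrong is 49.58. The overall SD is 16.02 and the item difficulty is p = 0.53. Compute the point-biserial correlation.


q = 1 - p = 0.47
rpb = ((M1 - M0) / SD) * sqrt(p * q)
rpb = ((52.36 - 49.58) / 16.02) * sqrt(0.53 * 0.47)
rpb = 0.0866

0.0866


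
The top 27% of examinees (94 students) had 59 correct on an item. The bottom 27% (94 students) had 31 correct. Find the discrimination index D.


p_upper = 59/94 = 0.6277
p_lower = 31/94 = 0.3298
D = 0.6277 - 0.3298 = 0.2979

0.2979


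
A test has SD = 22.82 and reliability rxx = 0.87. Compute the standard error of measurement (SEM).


SEM = SD * sqrt(1 - rxx)
SEM = 22.82 * sqrt(1 - 0.87)
SEM = 22.82 * sqrt(0.13) = 22.82 * 0.360555
SEM = 8.2279

8.2279


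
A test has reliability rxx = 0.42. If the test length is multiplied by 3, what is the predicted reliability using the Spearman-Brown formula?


r_new = (n * rxx) / (1 + (n-1) * rxx)
r_new = (3 * 0.42) / (1 + 2 * 0.42)
r_new = 1.26 / 1.84
r_new = 0.6848

0.6848


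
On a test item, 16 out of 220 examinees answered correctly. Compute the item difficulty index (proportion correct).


Item difficulty p = number correct / total examinees
p = 16 / 220
p = 0.0727

0.0727


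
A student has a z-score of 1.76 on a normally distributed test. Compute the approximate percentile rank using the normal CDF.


CDF(z) = 0.5 * (1 + erf(z/sqrt(2)))
erf(1.2445) = 0.9216
CDF = 0.9608
Percentile rank = 0.9608 * 100 = 96.08

96.08


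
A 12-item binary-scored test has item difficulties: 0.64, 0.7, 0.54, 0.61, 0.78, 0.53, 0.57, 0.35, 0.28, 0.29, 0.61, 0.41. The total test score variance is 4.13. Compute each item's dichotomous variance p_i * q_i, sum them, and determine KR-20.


For each item, compute p_i * q_i:
  Item 1: 0.64 * 0.36 = 0.2304
  Item 2: 0.7 * 0.3 = 0.21
  Item 3: 0.54 * 0.46 = 0.2484
  Item 4: 0.61 * 0.39 = 0.2379
  Item 5: 0.78 * 0.22 = 0.1716
  Item 6: 0.53 * 0.47 = 0.2491
  Item 7: 0.57 * 0.43 = 0.2451
  Item 8: 0.35 * 0.65 = 0.2275
  Item 9: 0.28 * 0.72 = 0.2016
  Item 10: 0.29 * 0.71 = 0.2059
  Item 11: 0.61 * 0.39 = 0.2379
  Item 12: 0.41 * 0.59 = 0.2419
Sum(p_i * q_i) = 0.2304 + 0.21 + 0.2484 + 0.2379 + 0.1716 + 0.2491 + 0.2451 + 0.2275 + 0.2016 + 0.2059 + 0.2379 + 0.2419 = 2.7073
KR-20 = (k/(k-1)) * (1 - Sum(p_i*q_i) / Var_total)
= (12/11) * (1 - 2.7073/4.13)
= 1.0909 * 0.3445
KR-20 = 0.3758

0.3758


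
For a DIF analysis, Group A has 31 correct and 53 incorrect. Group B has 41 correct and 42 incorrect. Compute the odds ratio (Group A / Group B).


Odds_A = 31/53 = 0.5849
Odds_B = 41/42 = 0.9762
OR = Odds_A / Odds_B = 0.5849 / 0.9762
Exactly, OR = (31 * 42) / (53 * 41) = 1302 / 2173
OR = 0.5992

0.5992


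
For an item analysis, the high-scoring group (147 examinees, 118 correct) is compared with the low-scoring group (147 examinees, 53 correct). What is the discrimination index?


p_upper = 118/147 = 0.8027
p_lower = 53/147 = 0.3605
D = 0.8027 - 0.3605 = 0.4422

0.4422


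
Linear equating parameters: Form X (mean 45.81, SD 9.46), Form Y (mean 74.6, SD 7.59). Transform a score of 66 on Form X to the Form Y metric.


slope = SD_Y / SD_X = 7.59 / 9.46 ~ 0.8023
intercept = mean_Y - slope * mean_X = 74.6 - (7.59 / 9.46) * 45.81 ~ 37.8455
Y = slope * X + intercept. To avoid rounding drift from the rounded slope/intercept, evaluate the equivalent form Y = mean_Y + SD_Y * (X - mean_X) / SD_X at full precision:
Y = 74.6 + 7.59 * (66 - 45.81) / 9.46
Y = 74.6 + 7.59 * 20.19 / 9.46
Y = 74.6 + 153.2421 / 9.46
Y = 74.6 + 16.199
Y = 90.799

90.799


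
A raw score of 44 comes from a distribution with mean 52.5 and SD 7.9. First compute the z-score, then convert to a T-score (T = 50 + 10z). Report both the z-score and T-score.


z = (X - mean) / SD = (44 - 52.5) / 7.9
z = -8.5 / 7.9
z = -1.0759
T-score = T = 50 + 10z
Carry z at full precision (z = -8.5 / 7.9) into the conversion:
T-score = 50 + 10 * (-8.5 / 7.9) = 50 + -85 / 7.9
T-score = 50 + -10.7595
T-score = 39.2405

39.2405


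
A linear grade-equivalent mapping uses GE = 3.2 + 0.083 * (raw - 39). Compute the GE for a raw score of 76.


raw - median = 76 - 39 = 37
slope * diff = 0.083 * 37 = 3.071
GE = 3.2 + 3.071
GE = 6.271

6.271


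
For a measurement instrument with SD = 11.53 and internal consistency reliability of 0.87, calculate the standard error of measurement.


SEM = SD * sqrt(1 - rxx)
SEM = 11.53 * sqrt(1 - 0.87)
SEM = 11.53 * sqrt(0.13) = 11.53 * 0.360555
SEM = 4.1572

4.1572


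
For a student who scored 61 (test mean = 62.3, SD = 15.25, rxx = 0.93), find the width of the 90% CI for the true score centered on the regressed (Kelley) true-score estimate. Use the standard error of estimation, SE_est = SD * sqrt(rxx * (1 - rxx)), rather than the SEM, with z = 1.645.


True score estimate = 0.93*61 + 0.07*62.3 = 61.091
SE_est = SD * sqrt(rxx * (1 - rxx)) = 15.25 * sqrt(0.93 * 0.07) = 15.25 * sqrt(0.0651) = 3.890992
CI = T_est +/- z * SE_est, so width = 2 * z * SE_est = 2 * 1.645 * 3.890992
Width = 12.8014

12.8014


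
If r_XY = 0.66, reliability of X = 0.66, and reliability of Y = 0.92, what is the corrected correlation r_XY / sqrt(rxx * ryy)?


r_corrected = rxy / sqrt(rxx * ryy)
= 0.66 / sqrt(0.66 * 0.92)
= 0.66 / sqrt(0.6072)
= 0.66 / 0.77923
r_corrected = 0.847

0.847


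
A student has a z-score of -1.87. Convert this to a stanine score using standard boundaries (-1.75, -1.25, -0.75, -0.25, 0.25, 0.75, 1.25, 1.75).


Stanine boundaries: [-1.75, -1.25, -0.75, -0.25, 0.25, 0.75, 1.25, 1.75]
z = -1.87
Check each boundary:
  z < -1.75
  z < -1.25
  z < -0.75
  z < -0.25
  z < 0.25
  z < 0.75
  z < 1.25
  z < 1.75
Highest qualifying boundary gives stanine = 1

1


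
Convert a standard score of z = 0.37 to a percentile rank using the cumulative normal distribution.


CDF(z) = 0.5 * (1 + erf(z/sqrt(2)))
erf(0.2616) = 0.2886
CDF = 0.6443
Percentile rank = 0.6443 * 100 = 64.43

64.43


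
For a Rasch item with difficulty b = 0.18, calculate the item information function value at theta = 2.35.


P = 1/(1+exp(-(2.35-0.18))) = 0.8975
I = P*(1-P) = 0.8975 * 0.1025
I = 0.092

0.092


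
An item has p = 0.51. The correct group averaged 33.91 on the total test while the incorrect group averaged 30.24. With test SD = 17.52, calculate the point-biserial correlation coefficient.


q = 1 - p = 0.49
rpb = ((M1 - M0) / SD) * sqrt(p * q)
rpb = ((33.91 - 30.24) / 17.52) * sqrt(0.51 * 0.49)
rpb = 0.1047

0.1047


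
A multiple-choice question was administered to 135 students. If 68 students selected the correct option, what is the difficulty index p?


Item difficulty p = number correct / total examinees
p = 68 / 135
p = 0.5037

0.5037


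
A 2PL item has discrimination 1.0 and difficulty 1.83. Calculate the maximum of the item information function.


For 2PL, max info at theta = b = 1.83
I_max = a^2 / 4 = 1.0^2 / 4
= 1.0 / 4
I_max = 0.25

0.25


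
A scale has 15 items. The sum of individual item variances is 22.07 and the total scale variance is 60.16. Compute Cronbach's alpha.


alpha = (k/(k-1)) * (1 - sum(si^2)/s_total^2)
= (15/14) * (1 - 22.07/60.16)
alpha = 0.6784

0.6784


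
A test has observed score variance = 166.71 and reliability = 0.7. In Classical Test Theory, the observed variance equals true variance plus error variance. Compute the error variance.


var_true = rxx * var_obs = 0.7 * 166.71 = 116.697
var_error = var_obs - var_true
var_error = 166.71 - 116.697
var_error = 50.013

50.013


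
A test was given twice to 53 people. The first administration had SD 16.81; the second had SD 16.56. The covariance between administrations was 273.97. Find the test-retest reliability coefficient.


r = cov(X,Y) / (SD_X * SD_Y)
r = 273.97 / (16.81 * 16.56)
r = 273.97 / 278.3736
r = 0.9842

0.9842


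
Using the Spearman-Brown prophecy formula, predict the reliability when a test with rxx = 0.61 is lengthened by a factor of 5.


r_new = (n * rxx) / (1 + (n-1) * rxx)
r_new = (5 * 0.61) / (1 + 4 * 0.61)
r_new = 3.05 / 3.44
r_new = 0.8866

0.8866


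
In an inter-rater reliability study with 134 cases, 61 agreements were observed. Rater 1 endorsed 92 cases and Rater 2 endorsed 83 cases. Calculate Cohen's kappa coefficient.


P_o = 61/134 = 0.455224
P_e = (92*83 + 42*51) / 17956 = 0.544553
kappa = (P_o - P_e) / (1 - P_e)
kappa = (0.455224 - 0.544553) / (1 - 0.544553)
kappa = -0.1961

-0.1961


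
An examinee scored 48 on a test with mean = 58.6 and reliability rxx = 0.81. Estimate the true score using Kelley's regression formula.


T_est = rxx * X + (1 - rxx) * mean
T_est = 0.81 * 48 + 0.19 * 58.6
T_est = 38.88 + 11.134
T_est = 50.014

50.014


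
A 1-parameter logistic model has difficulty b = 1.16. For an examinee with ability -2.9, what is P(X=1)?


theta - b = -2.9 - 1.16 = -4.06
exp(-(theta - b)) = exp(4.06) = 57.9743
P = 1 / (1 + 57.9743)
P = 0.017

0.017


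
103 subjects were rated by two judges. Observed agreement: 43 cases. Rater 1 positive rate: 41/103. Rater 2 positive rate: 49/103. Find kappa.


P_o = 43/103 = 0.417476
P_e = (41*49 + 62*54) / 10609 = 0.504949
kappa = (P_o - P_e) / (1 - P_e)
kappa = (0.417476 - 0.504949) / (1 - 0.504949)
kappa = -0.1767

-0.1767


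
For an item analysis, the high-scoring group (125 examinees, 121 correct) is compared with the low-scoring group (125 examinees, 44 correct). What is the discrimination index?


p_upper = 121/125 = 0.968
p_lower = 44/125 = 0.352
D = 0.968 - 0.352 = 0.616

0.616


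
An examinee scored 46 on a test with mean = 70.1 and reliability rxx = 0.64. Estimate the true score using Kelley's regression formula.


T_est = rxx * X + (1 - rxx) * mean
T_est = 0.64 * 46 + 0.36 * 70.1
T_est = 29.44 + 25.236
T_est = 54.676

54.676


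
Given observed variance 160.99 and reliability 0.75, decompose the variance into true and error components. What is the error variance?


var_true = rxx * var_obs = 0.75 * 160.99 = 120.7425
var_error = var_obs - var_true
var_error = 160.99 - 120.7425
var_error = 40.2475

40.2475


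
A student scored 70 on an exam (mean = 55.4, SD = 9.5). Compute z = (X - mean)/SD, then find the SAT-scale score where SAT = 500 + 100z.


z = (X - mean) / SD = (70 - 55.4) / 9.5
z = 14.6 / 9.5
z = 1.5368
SAT-scale = SAT = 500 + 100z
Carry z at full precision (z = 14.6 / 9.5) into the conversion:
SAT-scale = 500 + 100 * (14.6 / 9.5) = 500 + 1460 / 9.5
SAT-scale = 500 + 153.6842
SAT-scale = 653.6842

653.6842


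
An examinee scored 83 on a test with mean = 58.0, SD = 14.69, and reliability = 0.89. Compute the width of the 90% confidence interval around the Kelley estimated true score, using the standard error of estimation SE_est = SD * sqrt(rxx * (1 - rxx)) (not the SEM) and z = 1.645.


True score estimate = 0.89*83 + 0.11*58.0 = 80.25
SE_est = SD * sqrt(rxx * (1 - rxx)) = 14.69 * sqrt(0.89 * 0.11) = 14.69 * sqrt(0.0979) = 4.596351
CI = T_est +/- z * SE_est, so width = 2 * z * SE_est = 2 * 1.645 * 4.596351
Width = 15.122

15.122


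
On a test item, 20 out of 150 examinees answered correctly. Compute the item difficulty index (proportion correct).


Item difficulty p = number correct / total examinees
p = 20 / 150
p = 0.1333

0.1333


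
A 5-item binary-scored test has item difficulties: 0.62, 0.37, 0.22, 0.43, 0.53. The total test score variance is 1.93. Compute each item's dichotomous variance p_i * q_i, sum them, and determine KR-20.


For each item, compute p_i * q_i:
  Item 1: 0.62 * 0.38 = 0.2356
  Item 2: 0.37 * 0.63 = 0.2331
  Item 3: 0.22 * 0.78 = 0.1716
  Item 4: 0.43 * 0.57 = 0.2451
  Item 5: 0.53 * 0.47 = 0.2491
Sum(p_i * q_i) = 0.2356 + 0.2331 + 0.1716 + 0.2451 + 0.2491 = 1.1345
KR-20 = (k/(k-1)) * (1 - Sum(p_i*q_i) / Var_total)
= (5/4) * (1 - 1.1345/1.93)
= 1.25 * 0.4122
KR-20 = 0.5152

0.5152


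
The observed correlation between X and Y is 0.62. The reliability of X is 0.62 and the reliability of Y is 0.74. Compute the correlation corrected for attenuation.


r_corrected = rxy / sqrt(rxx * ryy)
= 0.62 / sqrt(0.62 * 0.74)
= 0.62 / sqrt(0.4588)
= 0.62 / 0.677348
r_corrected = 0.9153

0.9153


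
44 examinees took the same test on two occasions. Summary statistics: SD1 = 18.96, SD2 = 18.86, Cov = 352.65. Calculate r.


r = cov(X,Y) / (SD_X * SD_Y)
r = 352.65 / (18.96 * 18.86)
r = 352.65 / 357.5856
r = 0.9862

0.9862


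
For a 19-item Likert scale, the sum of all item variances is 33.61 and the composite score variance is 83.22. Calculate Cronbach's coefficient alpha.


alpha = (k/(k-1)) * (1 - sum(si^2)/s_total^2)
= (19/18) * (1 - 33.61/83.22)
alpha = 0.6292

0.6292


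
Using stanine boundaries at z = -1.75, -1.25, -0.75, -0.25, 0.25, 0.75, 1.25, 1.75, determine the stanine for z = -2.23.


Stanine boundaries: [-1.75, -1.25, -0.75, -0.25, 0.25, 0.75, 1.25, 1.75]
z = -2.23
Check each boundary:
  z < -1.75
  z < -1.25
  z < -0.75
  z < -0.25
  z < 0.25
  z < 0.75
  z < 1.25
  z < 1.75
Highest qualifying boundary gives stanine = 1

1


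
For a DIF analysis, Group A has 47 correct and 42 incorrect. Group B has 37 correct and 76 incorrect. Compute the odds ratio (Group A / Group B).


Odds_A = 47/42 = 1.119
Odds_B = 37/76 = 0.4868
OR = Odds_A / Odds_B = 1.119 / 0.4868
Exactly, OR = (47 * 76) / (42 * 37) = 3572 / 1554
OR = 2.2986

2.2986


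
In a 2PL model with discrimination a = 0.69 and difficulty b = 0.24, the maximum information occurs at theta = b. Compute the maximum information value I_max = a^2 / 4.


For 2PL, max info at theta = b = 0.24
I_max = a^2 / 4 = 0.69^2 / 4
= 0.4761 / 4
I_max = 0.119

0.119


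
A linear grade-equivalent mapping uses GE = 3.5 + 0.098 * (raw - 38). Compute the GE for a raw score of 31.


raw - median = 31 - 38 = -7
slope * diff = 0.098 * -7 = -0.686
GE = 3.5 + -0.686
GE = 2.814

2.814


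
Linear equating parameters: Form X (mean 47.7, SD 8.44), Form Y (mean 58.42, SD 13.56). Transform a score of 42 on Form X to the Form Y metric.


slope = SD_Y / SD_X = 13.56 / 8.44 ~ 1.6066
intercept = mean_Y - slope * mean_X = 58.42 - (13.56 / 8.44) * 47.7 ~ -18.2165
Y = slope * X + intercept. To avoid rounding drift from the rounded slope/intercept, evaluate the equivalent form Y = mean_Y + SD_Y * (X - mean_X) / SD_X at full precision:
Y = 58.42 + 13.56 * (42 - 47.7) / 8.44
Y = 58.42 - 13.56 * 5.7 / 8.44
Y = 58.42 - 77.292 / 8.44
Y = 58.42 - 9.1578
Y = 49.2622

49.2622


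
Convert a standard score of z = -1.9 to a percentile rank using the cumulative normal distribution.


CDF(z) = 0.5 * (1 + erf(z/sqrt(2)))
erf(-1.3435) = -0.9426
CDF = 0.0287
Percentile rank = 0.0287 * 100 = 2.87

2.87


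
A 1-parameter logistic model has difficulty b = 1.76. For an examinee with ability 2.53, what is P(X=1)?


theta - b = 2.53 - 1.76 = 0.77
exp(-(theta - b)) = exp(-0.77) = 0.463
P = 1 / (1 + 0.463)
P = 0.6835

0.6835


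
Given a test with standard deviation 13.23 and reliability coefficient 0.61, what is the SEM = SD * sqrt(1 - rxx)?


SEM = SD * sqrt(1 - rxx)
SEM = 13.23 * sqrt(1 - 0.61)
SEM = 13.23 * sqrt(0.39) = 13.23 * 0.6245
SEM = 8.2621

8.2621


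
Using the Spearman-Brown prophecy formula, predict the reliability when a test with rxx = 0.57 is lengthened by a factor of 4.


r_new = (n * rxx) / (1 + (n-1) * rxx)
r_new = (4 * 0.57) / (1 + 3 * 0.57)
r_new = 2.28 / 2.71
r_new = 0.8413

0.8413


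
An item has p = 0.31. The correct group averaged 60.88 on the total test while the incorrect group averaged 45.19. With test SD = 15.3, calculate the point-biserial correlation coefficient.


q = 1 - p = 0.69
rpb = ((M1 - M0) / SD) * sqrt(p * q)
rpb = ((60.88 - 45.19) / 15.3) * sqrt(0.31 * 0.69)
rpb = 0.4743

0.4743


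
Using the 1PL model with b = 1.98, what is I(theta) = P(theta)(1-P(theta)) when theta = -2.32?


P = 1/(1+exp(-(-2.32-1.98))) = 0.0134
I = P*(1-P) = 0.0134 * 0.9866
I = 0.0132

0.0132


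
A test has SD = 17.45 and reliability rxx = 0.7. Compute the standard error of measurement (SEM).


SEM = SD * sqrt(1 - rxx)
SEM = 17.45 * sqrt(1 - 0.7)
SEM = 17.45 * sqrt(0.3) = 17.45 * 0.547723
SEM = 9.5578

9.5578


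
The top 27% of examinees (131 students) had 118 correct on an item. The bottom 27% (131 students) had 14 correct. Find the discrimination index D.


p_upper = 118/131 = 0.9008
p_lower = 14/131 = 0.1069
D = 0.9008 - 0.1069 = 0.7939

0.7939


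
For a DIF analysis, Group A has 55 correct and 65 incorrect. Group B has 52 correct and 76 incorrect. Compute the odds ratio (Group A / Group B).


Odds_A = 55/65 = 0.8462
Odds_B = 52/76 = 0.6842
OR = Odds_A / Odds_B = 0.8462 / 0.6842
Exactly, OR = (55 * 76) / (65 * 52) = 4180 / 3380
OR = 1.2367

1.2367


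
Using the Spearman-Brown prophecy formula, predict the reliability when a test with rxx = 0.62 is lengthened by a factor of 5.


r_new = (n * rxx) / (1 + (n-1) * rxx)
r_new = (5 * 0.62) / (1 + 4 * 0.62)
r_new = 3.1 / 3.48
r_new = 0.8908

0.8908


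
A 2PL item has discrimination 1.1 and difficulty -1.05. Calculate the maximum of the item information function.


For 2PL, max info at theta = b = -1.05
I_max = a^2 / 4 = 1.1^2 / 4
= 1.21 / 4
I_max = 0.3025

0.3025


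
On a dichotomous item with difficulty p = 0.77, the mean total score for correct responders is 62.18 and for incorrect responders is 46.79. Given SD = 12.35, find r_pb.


q = 1 - p = 0.23
rpb = ((M1 - M0) / SD) * sqrt(p * q)
rpb = ((62.18 - 46.79) / 12.35) * sqrt(0.77 * 0.23)
rpb = 0.5244

0.5244


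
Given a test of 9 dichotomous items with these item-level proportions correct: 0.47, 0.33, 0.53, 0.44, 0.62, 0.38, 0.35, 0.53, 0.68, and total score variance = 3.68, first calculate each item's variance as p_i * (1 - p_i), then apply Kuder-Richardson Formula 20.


For each item, compute p_i * q_i:
  Item 1: 0.47 * 0.53 = 0.2491
  Item 2: 0.33 * 0.67 = 0.2211
  Item 3: 0.53 * 0.47 = 0.2491
  Item 4: 0.44 * 0.56 = 0.2464
  Item 5: 0.62 * 0.38 = 0.2356
  Item 6: 0.38 * 0.62 = 0.2356
  Item 7: 0.35 * 0.65 = 0.2275
  Item 8: 0.53 * 0.47 = 0.2491
  Item 9: 0.68 * 0.32 = 0.2176
Sum(p_i * q_i) = 0.2491 + 0.2211 + 0.2491 + 0.2464 + 0.2356 + 0.2356 + 0.2275 + 0.2491 + 0.2176 = 2.1311
KR-20 = (k/(k-1)) * (1 - Sum(p_i*q_i) / Var_total)
= (9/8) * (1 - 2.1311/3.68)
= 1.125 * 0.4209
KR-20 = 0.4735

0.4735


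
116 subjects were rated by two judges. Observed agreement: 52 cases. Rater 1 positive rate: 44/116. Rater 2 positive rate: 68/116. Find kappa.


P_o = 52/116 = 0.448276
P_e = (44*68 + 72*48) / 13456 = 0.479191
kappa = (P_o - P_e) / (1 - P_e)
kappa = (0.448276 - 0.479191) / (1 - 0.479191)
kappa = -0.0594

-0.0594


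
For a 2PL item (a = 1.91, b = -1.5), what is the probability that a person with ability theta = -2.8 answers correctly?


a*(theta - b) = 1.91 * (-2.8 - -1.5) = -2.483
exp(--2.483) = 11.9771
P = 1 / (1 + 11.9771)
P = 0.0771

0.0771


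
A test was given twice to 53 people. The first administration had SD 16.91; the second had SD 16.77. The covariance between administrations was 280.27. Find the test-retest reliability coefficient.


r = cov(X,Y) / (SD_X * SD_Y)
r = 280.27 / (16.91 * 16.77)
r = 280.27 / 283.5807
r = 0.9883

0.9883


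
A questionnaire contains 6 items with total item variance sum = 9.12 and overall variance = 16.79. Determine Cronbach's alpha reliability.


alpha = (k/(k-1)) * (1 - sum(si^2)/s_total^2)
= (6/5) * (1 - 9.12/16.79)
alpha = 0.5482

0.5482


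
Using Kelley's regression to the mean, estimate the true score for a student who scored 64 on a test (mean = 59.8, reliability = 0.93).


T_est = rxx * X + (1 - rxx) * mean
T_est = 0.93 * 64 + 0.07 * 59.8
T_est = 59.52 + 4.186
T_est = 63.706

63.706


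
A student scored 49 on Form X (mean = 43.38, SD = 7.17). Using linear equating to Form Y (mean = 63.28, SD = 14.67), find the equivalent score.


slope = SD_Y / SD_X = 14.67 / 7.17 ~ 2.046
intercept = mean_Y - slope * mean_X = 63.28 - (14.67 / 7.17) * 43.38 ~ -25.4766
Y = slope * X + intercept. To avoid rounding drift from the rounded slope/intercept, evaluate the equivalent form Y = mean_Y + SD_Y * (X - mean_X) / SD_X at full precision:
Y = 63.28 + 14.67 * (49 - 43.38) / 7.17
Y = 63.28 + 14.67 * 5.62 / 7.17
Y = 63.28 + 82.4454 / 7.17
Y = 63.28 + 11.4987
Y = 74.7787

74.7787


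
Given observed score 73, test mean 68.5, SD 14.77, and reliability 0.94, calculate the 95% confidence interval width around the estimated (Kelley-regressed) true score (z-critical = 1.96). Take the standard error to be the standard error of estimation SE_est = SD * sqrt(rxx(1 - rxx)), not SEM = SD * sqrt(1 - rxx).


True score estimate = 0.94*73 + 0.06*68.5 = 72.73
SE_est = SD * sqrt(rxx * (1 - rxx)) = 14.77 * sqrt(0.94 * 0.06) = 14.77 * sqrt(0.0564) = 3.507681
CI = T_est +/- z * SE_est, so width = 2 * z * SE_est = 2 * 1.96 * 3.507681
Width = 13.7501

13.7501


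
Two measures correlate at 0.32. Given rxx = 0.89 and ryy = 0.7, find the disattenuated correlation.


r_corrected = rxy / sqrt(rxx * ryy)
= 0.32 / sqrt(0.89 * 0.7)
= 0.32 / sqrt(0.623)
= 0.32 / 0.789303
r_corrected = 0.4054

0.4054


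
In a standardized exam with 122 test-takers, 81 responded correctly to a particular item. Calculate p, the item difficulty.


Item difficulty p = number correct / total examinees
p = 81 / 122
p = 0.6639

0.6639


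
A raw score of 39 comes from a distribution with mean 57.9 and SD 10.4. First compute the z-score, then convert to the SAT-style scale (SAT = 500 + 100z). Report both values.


z = (X - mean) / SD = (39 - 57.9) / 10.4
z = -18.9 / 10.4
z = -1.8173
SAT-scale = SAT = 500 + 100z
Carry z at full precision (z = -18.9 / 10.4) into the conversion:
SAT-scale = 500 + 100 * (-18.9 / 10.4) = 500 + -1890 / 10.4
SAT-scale = 500 + -181.7308
SAT-scale = 318.2692

318.2692


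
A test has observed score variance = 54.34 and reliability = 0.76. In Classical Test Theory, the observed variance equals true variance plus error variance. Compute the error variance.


var_true = rxx * var_obs = 0.76 * 54.34 = 41.2984
var_error = var_obs - var_true
var_error = 54.34 - 41.2984
var_error = 13.0416

13.0416


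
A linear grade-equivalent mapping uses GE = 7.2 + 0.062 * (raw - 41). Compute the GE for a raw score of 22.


raw - median = 22 - 41 = -19
slope * diff = 0.062 * -19 = -1.178
GE = 7.2 + -1.178
GE = 6.022

6.022


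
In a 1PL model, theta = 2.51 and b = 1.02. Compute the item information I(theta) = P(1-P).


P = 1/(1+exp(-(2.51-1.02))) = 0.8161
I = P*(1-P) = 0.8161 * 0.1839
I = 0.1501

0.1501


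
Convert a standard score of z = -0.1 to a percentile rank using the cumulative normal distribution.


CDF(z) = 0.5 * (1 + erf(z/sqrt(2)))
erf(-0.0707) = -0.0797
CDF = 0.4602
Percentile rank = 0.4602 * 100 = 46.02

46.02


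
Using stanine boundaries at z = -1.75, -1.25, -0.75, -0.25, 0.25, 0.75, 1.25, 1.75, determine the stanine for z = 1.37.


Stanine boundaries: [-1.75, -1.25, -0.75, -0.25, 0.25, 0.75, 1.25, 1.75]
z = 1.37
Check each boundary:
  z >= -1.75 -> could be stanine 2
  z >= -1.25 -> could be stanine 3
  z >= -0.75 -> could be stanine 4
  z >= -0.25 -> could be stanine 5
  z >= 0.25 -> could be stanine 6
  z >= 0.75 -> could be stanine 7
  z >= 1.25 -> could be stanine 8
  z < 1.75
Highest qualifying boundary gives stanine = 8

8


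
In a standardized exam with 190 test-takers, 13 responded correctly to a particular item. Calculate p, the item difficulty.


Item difficulty p = number correct / total examinees
p = 13 / 190
p = 0.0684

0.0684


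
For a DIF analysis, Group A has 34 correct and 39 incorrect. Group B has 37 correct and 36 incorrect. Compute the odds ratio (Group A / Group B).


Odds_A = 34/39 = 0.8718
Odds_B = 37/36 = 1.0278
OR = Odds_A / Odds_B = 0.8718 / 1.0278
Exactly, OR = (34 * 36) / (39 * 37) = 1224 / 1443
OR = 0.8482

0.8482


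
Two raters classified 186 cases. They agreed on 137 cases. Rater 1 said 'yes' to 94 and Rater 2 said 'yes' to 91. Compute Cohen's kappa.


P_o = 137/186 = 0.736559
P_e = (94*91 + 92*95) / 34596 = 0.499884
kappa = (P_o - P_e) / (1 - P_e)
kappa = (0.736559 - 0.499884) / (1 - 0.499884)
kappa = 0.4732

0.4732


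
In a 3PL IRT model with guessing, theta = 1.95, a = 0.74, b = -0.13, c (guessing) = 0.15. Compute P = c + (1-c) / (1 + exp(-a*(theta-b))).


logit = 0.74*(1.95 - -0.13) = 1.5392
P* = 1/(1 + exp(-1.5392)) = 0.8233
P = 0.15 + (1 - 0.15) * 0.8233
P = 0.8498

0.8498


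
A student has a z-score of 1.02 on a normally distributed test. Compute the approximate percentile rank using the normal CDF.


CDF(z) = 0.5 * (1 + erf(z/sqrt(2)))
erf(0.7212) = 0.6923
CDF = 0.8461
Percentile rank = 0.8461 * 100 = 84.61

84.61


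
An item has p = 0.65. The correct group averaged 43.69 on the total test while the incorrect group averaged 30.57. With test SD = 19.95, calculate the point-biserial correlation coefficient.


q = 1 - p = 0.35
rpb = ((M1 - M0) / SD) * sqrt(p * q)
rpb = ((43.69 - 30.57) / 19.95) * sqrt(0.65 * 0.35)
rpb = 0.3137

0.3137


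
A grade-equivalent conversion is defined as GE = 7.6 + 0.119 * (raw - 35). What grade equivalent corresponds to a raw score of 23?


raw - median = 23 - 35 = -12
slope * diff = 0.119 * -12 = -1.428
GE = 7.6 + -1.428
GE = 6.172

6.172


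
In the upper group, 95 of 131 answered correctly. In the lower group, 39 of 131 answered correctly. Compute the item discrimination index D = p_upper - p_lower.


p_upper = 95/131 = 0.7252
p_lower = 39/131 = 0.2977
D = 0.7252 - 0.2977 = 0.4275

0.4275


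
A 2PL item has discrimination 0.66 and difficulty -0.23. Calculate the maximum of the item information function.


For 2PL, max info at theta = b = -0.23
I_max = a^2 / 4 = 0.66^2 / 4
= 0.4356 / 4
I_max = 0.1089

0.1089


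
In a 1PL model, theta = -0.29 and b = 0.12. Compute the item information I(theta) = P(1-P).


P = 1/(1+exp(-(-0.29-0.12))) = 0.3989
I = P*(1-P) = 0.3989 * 0.6011
I = 0.2398

0.2398


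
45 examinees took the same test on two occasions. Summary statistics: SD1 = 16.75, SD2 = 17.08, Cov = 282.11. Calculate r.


r = cov(X,Y) / (SD_X * SD_Y)
r = 282.11 / (16.75 * 17.08)
r = 282.11 / 286.09
r = 0.9861

0.9861


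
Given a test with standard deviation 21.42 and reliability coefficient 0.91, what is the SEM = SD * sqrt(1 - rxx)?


SEM = SD * sqrt(1 - rxx)
SEM = 21.42 * sqrt(1 - 0.91)
SEM = 21.42 * sqrt(0.09) = 21.42 * 0.3
SEM = 6.426

6.426


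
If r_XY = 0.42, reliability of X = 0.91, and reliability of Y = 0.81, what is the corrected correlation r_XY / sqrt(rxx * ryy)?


r_corrected = rxy / sqrt(rxx * ryy)
= 0.42 / sqrt(0.91 * 0.81)
= 0.42 / sqrt(0.7371)
= 0.42 / 0.858545
r_corrected = 0.4892

0.4892


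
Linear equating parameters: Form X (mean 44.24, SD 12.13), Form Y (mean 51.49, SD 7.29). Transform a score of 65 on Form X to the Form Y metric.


slope = SD_Y / SD_X = 7.29 / 12.13 ~ 0.601
intercept = mean_Y - slope * mean_X = 51.49 - (7.29 / 12.13) * 44.24 ~ 24.9022
Y = slope * X + intercept. To avoid rounding drift from the rounded slope/intercept, evaluate the equivalent form Y = mean_Y + SD_Y * (X - mean_X) / SD_X at full precision:
Y = 51.49 + 7.29 * (65 - 44.24) / 12.13
Y = 51.49 + 7.29 * 20.76 / 12.13
Y = 51.49 + 151.3404 / 12.13
Y = 51.49 + 12.4765
Y = 63.9665

63.9665


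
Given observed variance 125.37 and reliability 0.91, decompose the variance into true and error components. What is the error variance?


var_true = rxx * var_obs = 0.91 * 125.37 = 114.0867
var_error = var_obs - var_true
var_error = 125.37 - 114.0867
var_error = 11.2833

11.2833


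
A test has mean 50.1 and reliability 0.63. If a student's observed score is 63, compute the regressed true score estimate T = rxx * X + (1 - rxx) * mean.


T_est = rxx * X + (1 - rxx) * mean
T_est = 0.63 * 63 + 0.37 * 50.1
T_est = 39.69 + 18.537
T_est = 58.227

58.227
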